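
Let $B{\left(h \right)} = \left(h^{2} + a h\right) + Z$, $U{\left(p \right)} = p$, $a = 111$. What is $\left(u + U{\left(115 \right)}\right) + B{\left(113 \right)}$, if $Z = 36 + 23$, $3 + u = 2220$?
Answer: $27703$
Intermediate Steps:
$u = 2217$ ($u = -3 + 2220 = 2217$)
$Z = 59$
$B{\left(h \right)} = 59 + h^{2} + 111 h$ ($B{\left(h \right)} = \left(h^{2} + 111 h\right) + 59 = 59 + h^{2} + 111 h$)
$\left(u + U{\left(115 \right)}\right) + B{\left(113 \right)} = \left(2217 + 115\right) + \left(59 + 113^{2} + 111 \cdot 113\right) = 2332 + \left(59 + 12769 + 12543\right) = 2332 + 25371 = 27703$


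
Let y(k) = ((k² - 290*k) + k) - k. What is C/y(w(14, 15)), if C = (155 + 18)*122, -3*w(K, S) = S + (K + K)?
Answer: 189954/39259 ≈ 4.8385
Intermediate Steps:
w(K, S) = -2*K/3 - S/3 (w(K, S) = -(S + (K + K))/3 = -(S + 2*K)/3 = -2*K/3 - S/3)
C = 21106 (C = 173*122 = 21106)
y(k) = k² - 290*k (y(k) = (k² - 289*k) - k = k² - 290*k)
C/y(w(14, 15)) = 21106/(((-⅔*14 - ⅓*15)*(-290 + (-⅔*14 - ⅓*15)))) = 21106/(((-28/3 - 5)*(-290 + (-28/3 - 5)))) = 21106/((-43*(-290 - 43/3)/3)) = 21106/((-43/3*(-913/3))) = 21106/(39259/9) = 21106*(9/39259) = 189954/39259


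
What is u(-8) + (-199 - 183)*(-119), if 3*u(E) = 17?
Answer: 136391/3 ≈ 45464.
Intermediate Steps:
u(E) = 17/3 (u(E) = (1/3)*17 = 17/3)
u(-8) + (-199 - 183)*(-119) = 17/3 + (-199 - 183)*(-119) = 17/3 - 382*(-119) = 17/3 + 45458 = 136391/3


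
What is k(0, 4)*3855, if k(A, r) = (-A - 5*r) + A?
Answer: -77100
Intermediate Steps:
k(A, r) = -5*r
k(0, 4)*3855 = -5*4*3855 = -20*3855 = -77100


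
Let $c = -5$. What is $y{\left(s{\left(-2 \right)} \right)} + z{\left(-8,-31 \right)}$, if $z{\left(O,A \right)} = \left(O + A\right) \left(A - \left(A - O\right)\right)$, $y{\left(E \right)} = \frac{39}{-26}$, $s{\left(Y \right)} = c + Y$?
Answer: $\frac{621}{2} \approx 310.5$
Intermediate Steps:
$s{\left(Y \right)} = -5 + Y$
$y{\left(E \right)} = - \frac{3}{2}$ ($y{\left(E \right)} = 39 \left(- \frac{1}{26}\right) = - \frac{3}{2}$)
$z{\left(O,A \right)} = O \left(A + O\right)$ ($z{\left(O,A \right)} = \left(A + O\right) O = O \left(A + O\right)$)
$y{\left(s{\left(-2 \right)} \right)} + z{\left(-8,-31 \right)} = - \frac{3}{2} - 8 \left(-31 - 8\right) = - \frac{3}{2} - -312 = - \frac{3}{2} + 312 = \frac{621}{2}$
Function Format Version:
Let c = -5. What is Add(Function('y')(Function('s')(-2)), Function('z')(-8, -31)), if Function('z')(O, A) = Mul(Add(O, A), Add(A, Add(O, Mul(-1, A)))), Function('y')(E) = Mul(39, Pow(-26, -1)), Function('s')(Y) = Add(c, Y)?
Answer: Rational(621, 2) ≈ 310.50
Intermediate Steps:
Function('s')(Y) = Add(-5, Y)
Function('y')(E) = Rational(-3, 2) (Function('y')(E) = Mul(39, Rational(-1, 26)) = Rational(-3, 2))
Function('z')(O, A) = Mul(O, Add(A, O)) (Function('z')(O, A) = Mul(Add(A, O), O) = Mul(O, Add(A, O)))
Add(Function('y')(Function('s')(-2)), Function('z')(-8, -31)) = Add(Rational(-3, 2), Mul(-8, Add(-31, -8))) = Add(Rational(-3, 2), Mul(-8, -39)) = Add(Rational(-3, 2), 312) = Rational(621, 2)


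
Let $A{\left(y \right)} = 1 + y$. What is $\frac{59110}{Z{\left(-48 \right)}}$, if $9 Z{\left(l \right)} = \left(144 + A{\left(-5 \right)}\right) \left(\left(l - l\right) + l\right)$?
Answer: $- \frac{17733}{224} \approx -79.165$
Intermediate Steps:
$Z{\left(l \right)} = \frac{140 l}{9}$ ($Z{\left(l \right)} = \frac{\left(144 + \left(1 - 5\right)\right) \left(\left(l - l\right) + l\right)}{9} = \frac{\left(144 - 4\right) \left(0 + l\right)}{9} = \frac{140 l}{9}$)
$\frac{59110}{Z{\left(-48 \right)}} = \frac{59110}{\frac{140}{9} \left(-48\right)} = \frac{59110}{- \frac{2240}{3}} = 59110 \left(- \frac{3}{2240}\right) = - \frac{17733}{224}$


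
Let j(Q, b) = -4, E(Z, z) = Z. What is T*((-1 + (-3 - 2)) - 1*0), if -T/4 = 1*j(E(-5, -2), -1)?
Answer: -96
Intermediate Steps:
T = 16 (T = -4*(-4) = 16)
T*((-1 + (-3 - 2)) - 1*0) = 16*((-1 + (-3 - 2)) - 1*0) = 16*((-1 - 5) + 0) = 16*(-6 + 0) = 16*(-6) = -96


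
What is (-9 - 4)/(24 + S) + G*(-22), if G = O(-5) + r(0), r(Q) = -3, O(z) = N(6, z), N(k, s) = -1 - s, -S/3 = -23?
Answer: -2059/93 ≈ -22.140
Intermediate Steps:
S = 69 (S = -3*(-23) = 69)
O(z) = -1 - z
G = 1 (G = (-1 - 1*(-5)) - 3 = (-1 + 5) - 3 = 4 - 3 = 1)
(-9 - 4)/(24 + S) + G*(-22) = (-9 - 4)/(24 + 69) + 1*(-22) = -13/93 - 22 = -2059/93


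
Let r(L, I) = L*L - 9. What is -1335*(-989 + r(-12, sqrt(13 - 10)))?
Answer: 1140090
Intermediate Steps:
r(L, I) = -9 + L**2 (r(L, I) = L**2 - 9 = -9 + L**2)
-1335*(-989 + r(-12, sqrt(13 - 10))) = -1335*(-989 + (-9 + (-12)**2)) = -1335*(-989 + (-9 + 144)) = -1335*(-989 + 135) = -1335*(-854) = 1140090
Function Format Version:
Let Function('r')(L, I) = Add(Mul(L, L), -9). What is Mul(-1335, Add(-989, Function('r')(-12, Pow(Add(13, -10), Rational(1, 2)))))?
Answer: 1140090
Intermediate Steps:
Function('r')(L, I) = Add(-9, Pow(L, 2)) (Function('r')(L, I) = Add(Pow(L, 2), -9) = Add(-9, Pow(L, 2)))
Mul(-1335, Add(-989, Function('r')(-12, Pow(Add(13, -10), Rational(1, 2))))) = Mul(-1335, Add(-989, Add(-9, Pow(-12, 2)))) = Mul(-1335, Add(-989, Add(-9, 144))) = Mul(-1335, Add(-989, 135)) = Mul(-1335, -854) = 1140090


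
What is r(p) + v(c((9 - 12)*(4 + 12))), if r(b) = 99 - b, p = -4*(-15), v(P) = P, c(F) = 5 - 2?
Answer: 42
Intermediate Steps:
c(F) = 3
p = 60
r(p) + v(c((9 - 12)*(4 + 12))) = (99 - 1*60) + 3 = (99 - 60) + 3 = 39 + 3 = 42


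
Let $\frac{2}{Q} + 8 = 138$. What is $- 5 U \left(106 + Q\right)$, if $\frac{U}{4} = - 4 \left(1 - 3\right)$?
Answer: $- \frac{220512}{13} \approx -16962.0$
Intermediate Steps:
$Q = \frac{1}{65}$ ($Q = \frac{2}{-8 + 138} = \frac{2}{130} = 2 \cdot \frac{1}{130} = \frac{1}{65} \approx 0.015385$)
$U = 32$ ($U = 4 \left(- 4 \left(1 - 3\right)\right) = 4 \left(\left(-4\right) \left(-2\right)\right) = 4 \cdot 8 = 32$)
$- 5 U \left(106 + Q\right) = \left(-5\right) 32 \left(106 + \frac{1}{65}\right) = \left(-160\right) \frac{6891}{65} = - \frac{220512}{13}$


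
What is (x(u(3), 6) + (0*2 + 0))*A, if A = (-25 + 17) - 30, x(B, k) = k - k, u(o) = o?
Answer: 0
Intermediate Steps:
x(B, k) = 0
A = -38 (A = -8 - 30 = -38)
(x(u(3), 6) + (0*2 + 0))*A = (0 + (0*2 + 0))*(-38) = (0 + (0 + 0))*(-38) = (0 + 0)*(-38) = 0*(-38) = 0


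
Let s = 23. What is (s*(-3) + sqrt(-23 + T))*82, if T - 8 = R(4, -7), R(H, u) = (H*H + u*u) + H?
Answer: -5658 + 246*sqrt(6) ≈ -5055.4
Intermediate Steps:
R(H, u) = H + H**2 + u**2 (R(H, u) = (H**2 + u**2) + H = H + H**2 + u**2)
T = 77 (T = 8 + (4 + 4**2 + (-7)**2) = 8 + (4 + 16 + 49) = 8 + 69 = 77)
(s*(-3) + sqrt(-23 + T))*82 = (23*(-3) + sqrt(-23 + 77))*82 = (-69 + sqrt(54))*82 = (-69 + 3*sqrt(6))*82 = -5658 + 246*sqrt(6)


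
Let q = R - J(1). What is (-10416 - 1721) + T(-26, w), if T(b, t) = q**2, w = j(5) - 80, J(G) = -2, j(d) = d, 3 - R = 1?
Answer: -12121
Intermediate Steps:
R = 2 (R = 3 - 1*1 = 3 - 1 = 2)
q = 4 (q = 2 - 1*(-2) = 2 + 2 = 4)
w = -75 (w = 5 - 80 = -75)
T(b, t) = 16 (T(b, t) = 4**2 = 16)
(-10416 - 1721) + T(-26, w) = (-10416 - 1721) + 16 = -12137 + 16 = -12121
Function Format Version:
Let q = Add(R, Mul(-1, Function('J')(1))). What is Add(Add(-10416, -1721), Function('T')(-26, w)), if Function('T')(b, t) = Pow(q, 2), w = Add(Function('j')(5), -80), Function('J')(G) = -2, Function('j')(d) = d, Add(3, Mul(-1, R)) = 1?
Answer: -12121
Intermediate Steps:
R = 2 (R = Add(3, Mul(-1, 1)) = Add(3, -1) = 2)
q = 4 (q = Add(2, Mul(-1, -2)) = Add(2, 2) = 4)
w = -75 (w = Add(5, -80) = -75)
Function('T')(b, t) = 16 (Function('T')(b, t) = Pow(4, 2) = 16)
Add(Add(-10416, -1721), Function('T')(-26, w)) = Add(Add(-10416, -1721), 16) = Add(-12137, 16) = -12121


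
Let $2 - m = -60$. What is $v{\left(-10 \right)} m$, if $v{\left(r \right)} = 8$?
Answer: $496$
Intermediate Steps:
$m = 62$ ($m = 2 - -60 = 2 + 60 = 62$)
$v{\left(-10 \right)} m = 8 \cdot 62 = 496$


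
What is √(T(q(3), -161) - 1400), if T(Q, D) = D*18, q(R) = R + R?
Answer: I*√4298 ≈ 65.559*I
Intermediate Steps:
q(R) = 2*R
T(Q, D) = 18*D
√(T(q(3), -161) - 1400) = √(18*(-161) - 1400) = √(-2898 - 1400) = √(-4298) = I*√4298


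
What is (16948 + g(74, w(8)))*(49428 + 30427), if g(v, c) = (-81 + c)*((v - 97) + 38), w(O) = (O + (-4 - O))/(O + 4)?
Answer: 1255959440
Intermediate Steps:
w(O) = -4/(4 + O)
g(v, c) = (-81 + c)*(-59 + v) (g(v, c) = (-81 + c)*((-97 + v) + 38) = (-81 + c)*(-59 + v))
(16948 + g(74, w(8)))*(49428 + 30427) = (16948 + (4779 - 81*74 - (-236)/(4 + 8) - 4/(4 + 8)*74))*(49428 + 30427) = (16948 + (4779 - 5994 - (-236)/12 - 4/12*74))*79855 = (16948 + (4779 - 5994 - (-236)/12 - 4*1/12*74))*79855 = (16948 + (4779 - 5994 - 59*(-1/3) - 1/3*74))*79855 = (16948 + (4779 - 5994 + 59/3 - 74/3))*79855 = (16948 - 1220)*79855 = 15728*79855 = 1255959440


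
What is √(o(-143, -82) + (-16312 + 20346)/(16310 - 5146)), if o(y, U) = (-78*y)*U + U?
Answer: I*√28501185171146/5582 ≈ 956.4*I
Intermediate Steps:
o(y, U) = U - 78*U*y (o(y, U) = -78*U*y + U = U - 78*U*y)
√(o(-143, -82) + (-16312 + 20346)/(16310 - 5146)) = √(-82*(1 - 78*(-143)) + (-16312 + 20346)/(16310 - 5146)) = √(-82*(1 + 11154) + 4034/11164) = √(-82*11155 + 4034*(1/11164)) = √(-914710 + 2017/5582) = √(-5105909203/5582) = I*√28501185171146/5582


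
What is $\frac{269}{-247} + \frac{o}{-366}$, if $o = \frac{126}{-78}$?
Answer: $- \frac{32685}{30134} \approx -1.0847$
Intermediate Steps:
$o = - \frac{21}{13}$ ($o = 126 \left(- \frac{1}{78}\right) = - \frac{21}{13} \approx -1.6154$)
$\frac{269}{-247} + \frac{o}{-366} = \frac{269}{-247} - \frac{21}{13 \left(-366\right)} = 269 \left(- \frac{1}{247}\right) - - \frac{7}{1586} = - \frac{269}{247} + \frac{7}{1586} = - \frac{32685}{30134}$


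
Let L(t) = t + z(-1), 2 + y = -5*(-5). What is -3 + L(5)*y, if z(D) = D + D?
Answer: 66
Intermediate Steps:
y = 23 (y = -2 - 5*(-5) = -2 + 25 = 23)
z(D) = 2*D
L(t) = -2 + t (L(t) = t + 2*(-1) = t - 2 = -2 + t)
-3 + L(5)*y = -3 + (-2 + 5)*23 = -3 + 3*23 = -3 + 69 = 66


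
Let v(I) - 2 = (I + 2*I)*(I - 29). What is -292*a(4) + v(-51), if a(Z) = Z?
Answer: 11074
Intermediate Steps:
v(I) = 2 + 3*I*(-29 + I) (v(I) = 2 + (I + 2*I)*(I - 29) = 2 + (3*I)*(-29 + I) = 2 + 3*I*(-29 + I))
-292*a(4) + v(-51) = -292*4 + (2 - 87*(-51) + 3*(-51)²) = -1168 + (2 + 4437 + 3*2601) = -1168 + (2 + 4437 + 7803) = -1168 + 12242 = 11074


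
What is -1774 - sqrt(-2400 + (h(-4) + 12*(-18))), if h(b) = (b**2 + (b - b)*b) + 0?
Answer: -1774 - 10*I*sqrt(26) ≈ -1774.0 - 50.99*I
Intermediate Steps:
h(b) = b**2 (h(b) = (b**2 + 0*b) + 0 = (b**2 + 0) + 0 = b**2 + 0 = b**2)
-1774 - sqrt(-2400 + (h(-4) + 12*(-18))) = -1774 - sqrt(-2400 + ((-4)**2 + 12*(-18))) = -1774 - sqrt(-2400 + (16 - 216)) = -1774 - sqrt(-2400 - 200) = -1774 - sqrt(-2600) = -1774 - 10*I*sqrt(26)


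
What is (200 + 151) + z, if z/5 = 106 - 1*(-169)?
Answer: 1726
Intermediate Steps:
z = 1375 (z = 5*(106 - 1*(-169)) = 5*(106 + 169) = 5*275 = 1375)
(200 + 151) + z = (200 + 151) + 1375 = 351 + 1375 = 1726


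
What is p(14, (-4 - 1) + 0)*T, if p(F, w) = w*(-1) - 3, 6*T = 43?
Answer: 43/3 ≈ 14.333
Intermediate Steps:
T = 43/6 (T = (1/6)*43 = 43/6 ≈ 7.1667)
p(F, w) = -3 - w (p(F, w) = -w - 3 = -3 - w)
p(14, (-4 - 1) + 0)*T = (-3 - ((-4 - 1) + 0))*(43/6) = (-3 - (-5 + 0))*(43/6) = (-3 - 1*(-5))*(43/6) = (-3 + 5)*(43/6) = 2*(43/6) = 43/3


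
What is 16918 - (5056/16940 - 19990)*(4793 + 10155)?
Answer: 1265515305658/4235 ≈ 2.9882e+8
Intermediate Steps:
16918 - (5056/16940 - 19990)*(4793 + 10155) = 16918 - (5056*(1/16940) - 19990)*14948 = 16918 - (1264/4235 - 19990)*14948 = 16918 - (-84656386)*14948/4235 = 16918 - 1*(-1265443657928/4235) = 16918 + 1265443657928/4235 = 1265515305658/4235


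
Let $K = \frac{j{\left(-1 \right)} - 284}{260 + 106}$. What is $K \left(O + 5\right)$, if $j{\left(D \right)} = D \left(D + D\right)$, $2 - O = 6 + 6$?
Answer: $\frac{235}{61} \approx 3.8525$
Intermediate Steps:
$O = -10$ ($O = 2 - \left(6 + 6\right) = 2 - 12 = -10$)
$j{\left(D \right)} = 2 D^{2}$ ($j{\left(D \right)} = D 2 D = 2 D^{2}$)
$K = - \frac{47}{61}$ ($K = \frac{2 \left(-1\right)^{2} - 284}{260 + 106} = \frac{2 \cdot 1 - 284}{366} = \left(2 - 284\right) \frac{1}{366} = \left(-282\right) \frac{1}{366} = - \frac{47}{61} \approx -0.77049$)
$K \left(O + 5\right) = - \frac{47 \left(-10 + 5\right)}{61} = \left(- \frac{47}{61}\right) \left(-5\right) = \frac{235}{61}$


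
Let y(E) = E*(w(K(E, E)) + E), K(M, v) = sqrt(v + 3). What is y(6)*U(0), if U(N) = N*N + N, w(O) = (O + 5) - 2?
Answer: 0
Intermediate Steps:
K(M, v) = sqrt(3 + v)
w(O) = 3 + O (w(O) = (5 + O) - 2 = 3 + O)
U(N) = N + N**2 (U(N) = N**2 + N = N + N**2)
y(E) = E*(3 + E + sqrt(3 + E)) (y(E) = E*((3 + sqrt(3 + E)) + E) = E*(3 + E + sqrt(3 + E)))
y(6)*U(0) = (6*(3 + 6 + sqrt(3 + 6)))*(0*(1 + 0)) = (6*(3 + 6 + sqrt(9)))*(0*1) = (6*(3 + 6 + 3))*0 = (6*12)*0 = 72*0 = 0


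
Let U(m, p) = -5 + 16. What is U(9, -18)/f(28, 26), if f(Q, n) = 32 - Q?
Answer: 11/4 ≈ 2.7500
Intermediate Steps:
U(m, p) = 11
U(9, -18)/f(28, 26) = 11/(32 - 1*28) = 11/(32 - 28) = 11/4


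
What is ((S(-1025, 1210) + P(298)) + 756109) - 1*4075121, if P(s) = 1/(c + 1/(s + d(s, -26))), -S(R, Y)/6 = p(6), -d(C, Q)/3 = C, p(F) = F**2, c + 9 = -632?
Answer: -1268067908032/382037 ≈ -3.3192e+6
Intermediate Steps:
c = -641 (c = -9 - 632 = -641)
d(C, Q) = -3*C
S(R, Y) = -216 (S(R, Y) = -6*6**2 = -6*36 = -216)
P(s) = 1/(-641 - 1/(2*s)) (P(s) = 1/(-641 + 1/(s - 3*s)) = 1/(-641 + 1/(-2*s)) = 1/(-641 - 1/(2*s)))
((S(-1025, 1210) + P(298)) + 756109) - 1*4075121 = ((-216 + 2*298/(-1 - 1282*298)) + 756109) - 1*4075121 = ((-216 + 2*298/(-1 - 382036)) + 756109) - 4075121 = ((-216 + 2*298/(-382037)) + 756109) - 4075121 = ((-216 + 2*298*(-1/382037)) + 756109) - 4075121 = ((-216 - 596/382037) + 756109) - 4075121 = (-82520588/382037 + 756109) - 4075121 = 288779093445/382037 - 4075121 = -1268067908032/382037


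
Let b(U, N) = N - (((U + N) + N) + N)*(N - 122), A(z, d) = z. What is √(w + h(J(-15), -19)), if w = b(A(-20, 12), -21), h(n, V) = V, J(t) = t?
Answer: I*√11909 ≈ 109.13*I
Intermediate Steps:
b(U, N) = N - (-122 + N)*(U + 3*N) (b(U, N) = N - (((N + U) + N) + N)*(-122 + N) = N - ((U + 2*N) + N)*(-122 + N) = N - (U + 3*N)*(-122 + N) = N - (-122 + N)*(U + 3*N))
w = -11890 (w = -3*(-21)² + 122*(-20) + 367*(-21) - 1*(-21)*(-20) = -3*441 - 2440 - 7707 - 420 = -1323 - 2440 - 7707 - 420 = -11890)
√(w + h(J(-15), -19)) = √(-11890 - 19) = √(-11909) = I*√11909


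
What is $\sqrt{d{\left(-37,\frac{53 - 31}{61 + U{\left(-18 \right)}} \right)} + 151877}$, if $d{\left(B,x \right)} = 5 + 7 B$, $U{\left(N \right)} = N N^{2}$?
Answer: $3 \sqrt{16847} \approx 389.39$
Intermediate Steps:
$U{\left(N \right)} = N^{3}$
$\sqrt{d{\left(-37,\frac{53 - 31}{61 + U{\left(-18 \right)}} \right)} + 151877} = \sqrt{\left(5 + 7 \left(-37\right)\right) + 151877} = \sqrt{\left(5 - 259\right) + 151877} = \sqrt{-254 + 151877} = \sqrt{151623} = 3 \sqrt{16847}$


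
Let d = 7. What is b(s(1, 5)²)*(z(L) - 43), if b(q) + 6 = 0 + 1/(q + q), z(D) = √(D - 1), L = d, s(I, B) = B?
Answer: 12857/50 - 299*√6/50 ≈ 242.49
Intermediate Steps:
L = 7
z(D) = √(-1 + D)
b(q) = -6 + 1/(2*q) (b(q) = -6 + (0 + 1/(q + q)) = -6 + (0 + 1/(2*q)) = -6 + 1/(2*q))
b(s(1, 5)²)*(z(L) - 43) = (-6 + 1/(2*(5²)))*(√(-1 + 7) - 43) = (-6 + (½)/25)*(√6 - 43) = (-6 + (½)*(1/25))*(-43 + √6) = (-6 + 1/50)*(-43 + √6) = -299*(-43 + √6)/50 = 12857/50 - 299*√6/50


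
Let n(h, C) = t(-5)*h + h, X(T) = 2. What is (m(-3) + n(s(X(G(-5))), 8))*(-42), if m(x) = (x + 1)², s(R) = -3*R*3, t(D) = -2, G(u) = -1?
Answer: -924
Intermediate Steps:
s(R) = -9*R
n(h, C) = -h (n(h, C) = -2*h + h = -h)
m(x) = (1 + x)²
(m(-3) + n(s(X(G(-5))), 8))*(-42) = ((1 - 3)² - (-9)*2)*(-42) = ((-2)² - 1*(-18))*(-42) = (4 + 18)*(-42) = 22*(-42) = -924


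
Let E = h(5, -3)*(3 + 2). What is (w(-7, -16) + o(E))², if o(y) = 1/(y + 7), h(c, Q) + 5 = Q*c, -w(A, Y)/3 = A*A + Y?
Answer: 84787264/8649 ≈ 9803.1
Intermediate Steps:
w(A, Y) = -3*Y - 3*A² (w(A, Y) = -3*(A*A + Y) = -3*(A² + Y) = -3*(Y + A²) = -3*Y - 3*A²)
h(c, Q) = -5 + Q*c
E = -100 (E = (-5 - 3*5)*(3 + 2) = (-5 - 15)*5 = -20*5 = -100)
o(y) = 1/(7 + y)
(w(-7, -16) + o(E))² = ((-3*(-16) - 3*(-7)²) + 1/(7 - 100))² = ((48 - 3*49) + 1/(-93))² = ((48 - 147) - 1/93)² = (-99 - 1/93)² = (-9208/93)² = 84787264/8649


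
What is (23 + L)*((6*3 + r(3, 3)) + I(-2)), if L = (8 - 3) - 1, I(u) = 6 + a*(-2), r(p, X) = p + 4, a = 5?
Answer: 567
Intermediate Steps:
r(p, X) = 4 + p
I(u) = -4 (I(u) = 6 + 5*(-2) = 6 - 10 = -4)
L = 4 (L = 5 - 1 = 4)
(23 + L)*((6*3 + r(3, 3)) + I(-2)) = (23 + 4)*((6*3 + (4 + 3)) - 4) = 27*((18 + 7) - 4) = 27*(25 - 4) = 27*21 = 567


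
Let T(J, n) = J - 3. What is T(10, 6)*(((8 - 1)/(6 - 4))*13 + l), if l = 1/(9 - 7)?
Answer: 322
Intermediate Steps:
l = ½ (l = 1/2 = ½ ≈ 0.50000)
T(J, n) = -3 + J
T(10, 6)*(((8 - 1)/(6 - 4))*13 + l) = (-3 + 10)*(((8 - 1)/(6 - 4))*13 + ½) = 7*((7/2)*13 + ½) = 7*(91/2 + ½) = 7*46 = 322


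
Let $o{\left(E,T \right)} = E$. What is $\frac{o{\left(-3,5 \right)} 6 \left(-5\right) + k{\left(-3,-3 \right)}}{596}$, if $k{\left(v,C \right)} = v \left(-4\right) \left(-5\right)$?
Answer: $\frac{15}{298} \approx 0.050336$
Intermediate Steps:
$k{\left(v,C \right)} = 20 v$ ($k{\left(v,C \right)} = - 4 v \left(-5\right) = 20 v$)
$\frac{o{\left(-3,5 \right)} 6 \left(-5\right) + k{\left(-3,-3 \right)}}{596} = \frac{\left(-3\right) 6 \left(-5\right) + 20 \left(-3\right)}{596} = \left(\left(-18\right) \left(-5\right) - 60\right) \frac{1}{596} = \left(90 - 60\right) \frac{1}{596} = 30 \cdot \frac{1}{596} = \frac{15}{298}$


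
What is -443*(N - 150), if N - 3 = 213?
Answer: -29238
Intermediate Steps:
N = 216 (N = 3 + 213 = 216)
-443*(N - 150) = -443*(216 - 150) = -443*66 = -29238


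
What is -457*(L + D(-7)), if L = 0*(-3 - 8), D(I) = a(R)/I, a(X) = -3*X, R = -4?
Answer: 5484/7 ≈ 783.43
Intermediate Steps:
D(I) = 12/I (D(I) = (-3*(-4))/I = 12/I)
L = 0 (L = 0*(-11) = 0)
-457*(L + D(-7)) = -457*(0 + 12/(-7)) = -457*(0 + 12*(-⅐)) = -457*(0 - 12/7) = -457*(-12/7) = 5484/7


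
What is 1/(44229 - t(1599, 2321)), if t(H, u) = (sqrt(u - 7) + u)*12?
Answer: 5459/89290971 + 4*sqrt(2314)/89290971 ≈ 6.3292e-5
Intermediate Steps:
t(H, u) = 12*u + 12*sqrt(-7 + u) (t(H, u) = (sqrt(-7 + u) + u)*12 = (u + sqrt(-7 + u))*12 = 12*u + 12*sqrt(-7 + u))
1/(44229 - t(1599, 2321)) = 1/(44229 - (12*2321 + 12*sqrt(-7 + 2321))) = 1/(44229 - (27852 + 12*sqrt(2314))) = 1/(44229 + (-27852 - 12*sqrt(2314))) = 1/(16377 - 12*sqrt(2314))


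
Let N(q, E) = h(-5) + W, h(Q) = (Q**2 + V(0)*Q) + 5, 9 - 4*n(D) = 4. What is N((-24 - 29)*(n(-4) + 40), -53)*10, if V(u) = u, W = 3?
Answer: 330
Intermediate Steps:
n(D) = 5/4 (n(D) = 9/4 - 1/4*4 = 9/4 - 1 = 5/4)
h(Q) = 5 + Q**2 (h(Q) = (Q**2 + 0*Q) + 5 = (Q**2 + 0) + 5 = Q**2 + 5 = 5 + Q**2)
N(q, E) = 33 (N(q, E) = (5 + (-5)**2) + 3 = (5 + 25) + 3 = 30 + 3 = 33)
N((-24 - 29)*(n(-4) + 40), -53)*10 = 33*10 = 330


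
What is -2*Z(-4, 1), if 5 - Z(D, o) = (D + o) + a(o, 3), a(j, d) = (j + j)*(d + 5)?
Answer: 16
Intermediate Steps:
a(j, d) = 2*j*(5 + d) (a(j, d) = (2*j)*(5 + d) = 2*j*(5 + d))
Z(D, o) = 5 - D - 17*o (Z(D, o) = 5 - ((D + o) + 2*o*(5 + 3)) = 5 - ((D + o) + 2*o*8) = 5 - ((D + o) + 16*o) = 5 - (D + 17*o) = 5 + (-D - 17*o) = 5 - D - 17*o)
-2*Z(-4, 1) = -2*(5 - 1*(-4) - 17*1) = -2*(5 + 4 - 17) = -2*(-8) = 16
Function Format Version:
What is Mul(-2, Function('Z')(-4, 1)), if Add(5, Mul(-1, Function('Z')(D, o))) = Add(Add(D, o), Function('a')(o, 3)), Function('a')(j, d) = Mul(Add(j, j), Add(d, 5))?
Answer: 16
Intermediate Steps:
Function('a')(j, d) = Mul(2, j, Add(5, d)) (Function('a')(j, d) = Mul(Mul(2, j), Add(5, d)) = Mul(2, j, Add(5, d)))
Function('Z')(D, o) = Add(5, Mul(-1, D), Mul(-17, o)) (Function('Z')(D, o) = Add(5, Mul(-1, Add(Add(D, o), Mul(2, o, Add(5, 3))))) = Add(5, Mul(-1, Add(Add(D, o), Mul(2, o, 8)))) = Add(5, Mul(-1, Add(Add(D, o), Mul(16, o)))) = Add(5, Mul(-1, Add(D, Mul(17, o)))) = Add(5, Add(Mul(-1, D), Mul(-17, o))) = Add(5, Mul(-1, D), Mul(-17, o)))
Mul(-2, Function('Z')(-4, 1)) = Mul(-2, Add(5, Mul(-1, -4), Mul(-17, 1))) = Mul(-2, Add(5, 4, -17)) = Mul(-2, -8) = 16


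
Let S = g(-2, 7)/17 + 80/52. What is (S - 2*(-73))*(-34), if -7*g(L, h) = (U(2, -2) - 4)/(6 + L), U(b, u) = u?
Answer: -456523/91 ≈ -5016.7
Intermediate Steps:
g(L, h) = 6/(7*(6 + L)) (g(L, h) = -(-2 - 4)/(7*(6 + L)) = -(-6)/(7*(6 + L)) = 6/(7*(6 + L)))
S = 4799/3094 (S = (6/(7*(6 - 2)))/17 + 80/52 = ((6/7)/4)*(1/17) + 80*(1/52) = ((6/7)*(¼))*(1/17) + 20/13 = (3/14)*(1/17) + 20/13 = 3/238 + 20/13 = 4799/3094 ≈ 1.5511)
(S - 2*(-73))*(-34) = (4799/3094 - 2*(-73))*(-34) = (4799/3094 + 146)*(-34) = (456523/3094)*(-34) = -456523/91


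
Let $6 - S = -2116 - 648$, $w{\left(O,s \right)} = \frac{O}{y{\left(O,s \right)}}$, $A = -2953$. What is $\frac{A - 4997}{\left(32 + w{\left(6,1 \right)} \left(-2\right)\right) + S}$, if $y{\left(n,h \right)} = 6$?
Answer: $- \frac{159}{56} \approx -2.8393$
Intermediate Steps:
$w{\left(O,s \right)} = \frac{O}{6}$
$S = 2770$ ($S = 6 - \left(-2116 - 648\right) = 6 - -2764 = 6 + 2764 = 2770$)
$\frac{A - 4997}{\left(32 + w{\left(6,1 \right)} \left(-2\right)\right) + S} = \frac{-2953 - 4997}{\left(32 + \frac{1}{6} \cdot 6 \left(-2\right)\right) + 2770} = - \frac{7950}{\left(32 + 1 \left(-2\right)\right) + 2770} = - \frac{7950}{\left(32 - 2\right) + 2770} = - \frac{7950}{30 + 2770} = - \frac{7950}{2800} = \left(-7950\right) \frac{1}{2800} = - \frac{159}{56}$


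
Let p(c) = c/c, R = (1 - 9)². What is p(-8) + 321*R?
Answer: 20545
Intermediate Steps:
R = 64 (R = (-8)² = 64)
p(c) = 1
p(-8) + 321*R = 1 + 321*64 = 1 + 20544 = 20545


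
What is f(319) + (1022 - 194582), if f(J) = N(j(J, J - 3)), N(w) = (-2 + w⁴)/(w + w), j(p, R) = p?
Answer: 10231809839/638 ≈ 1.6037e+7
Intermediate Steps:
N(w) = (-2 + w⁴)/(2*w) (N(w) = (-2 + w⁴)/((2*w)) = (-2 + w⁴)*(1/(2*w)) = (-2 + w⁴)/(2*w))
f(J) = (-2 + J⁴)/(2*J)
f(319) + (1022 - 194582) = (½)*(-2 + 319⁴)/319 + (1022 - 194582) = (½)*(1/319)*(-2 + 10355301121) - 193560 = (½)*(1/319)*10355301119 - 193560 = 10355301119/638 - 193560 = 10231809839/638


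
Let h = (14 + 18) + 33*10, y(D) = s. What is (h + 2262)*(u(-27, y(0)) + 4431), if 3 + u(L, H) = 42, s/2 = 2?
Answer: 11729280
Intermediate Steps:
s = 4 (s = 2*2 = 4)
y(D) = 4
u(L, H) = 39 (u(L, H) = -3 + 42 = 39)
h = 362 (h = 32 + 330 = 362)
(h + 2262)*(u(-27, y(0)) + 4431) = (362 + 2262)*(39 + 4431) = 2624*4470 = 11729280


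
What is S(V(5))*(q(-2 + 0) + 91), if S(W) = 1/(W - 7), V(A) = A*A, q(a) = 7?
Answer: 49/9 ≈ 5.4444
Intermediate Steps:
V(A) = A**2
S(W) = 1/(-7 + W)
S(V(5))*(q(-2 + 0) + 91) = (7 + 91)/(-7 + 5**2) = 98/(-7 + 25) = 98/18 = (1/18)*98 = 49/9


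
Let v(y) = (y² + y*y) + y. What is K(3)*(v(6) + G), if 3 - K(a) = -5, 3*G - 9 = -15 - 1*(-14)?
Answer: 1936/3 ≈ 645.33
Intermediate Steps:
G = 8/3 (G = 3 + (-15 - 1*(-14))/3 = 3 + (-15 + 14)/3 = 3 + (⅓)*(-1) = 3 - ⅓ = 8/3 ≈ 2.6667)
K(a) = 8 (K(a) = 3 - 1*(-5) = 3 + 5 = 8)
v(y) = y + 2*y² (v(y) = (y² + y²) + y = 2*y² + y = y + 2*y²)
K(3)*(v(6) + G) = 8*(6*(1 + 2*6) + 8/3) = 8*(6*(1 + 12) + 8/3) = 8*(6*13 + 8/3) = 8*(78 + 8/3) = 8*(242/3) = 1936/3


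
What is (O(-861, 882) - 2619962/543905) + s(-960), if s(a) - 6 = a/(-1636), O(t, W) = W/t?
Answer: 6799140002/9120742945 ≈ 0.74546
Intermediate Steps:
s(a) = 6 - a/1636 (s(a) = 6 + a/(-1636) = 6 + a*(-1/1636) = 6 - a/1636)
(O(-861, 882) - 2619962/543905) + s(-960) = (882/(-861) - 2619962/543905) + (6 - 1/1636*(-960)) = (882*(-1/861) - 2619962*1/543905) + (6 + 240/409) = (-42/41 - 2619962/543905) + 2694/409 = -130262452/22300105 + 2694/409 = 6799140002/9120742945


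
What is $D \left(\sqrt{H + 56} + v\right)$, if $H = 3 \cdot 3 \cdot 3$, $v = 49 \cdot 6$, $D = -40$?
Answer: $-11760 - 40 \sqrt{83} \approx -12124.0$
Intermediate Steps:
$v = 294$
$H = 27$ ($H = 9 \cdot 3 = 27$)
$D \left(\sqrt{H + 56} + v\right) = - 40 \left(\sqrt{27 + 56} + 294\right) = - 40 \left(\sqrt{83} + 294\right) = - 40 \left(294 + \sqrt{83}\right) = -11760 - 40 \sqrt{83}$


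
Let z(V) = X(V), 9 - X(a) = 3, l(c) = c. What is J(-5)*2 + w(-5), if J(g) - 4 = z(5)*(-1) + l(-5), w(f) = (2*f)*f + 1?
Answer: 37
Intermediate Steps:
X(a) = 6 (X(a) = 9 - 1*3 = 9 - 3 = 6)
z(V) = 6
w(f) = 1 + 2*f**2 (w(f) = 2*f**2 + 1 = 1 + 2*f**2)
J(g) = -7 (J(g) = 4 + (6*(-1) - 5) = 4 + (-6 - 5) = 4 - 11 = -7)
J(-5)*2 + w(-5) = -7*2 + (1 + 2*(-5)**2) = -14 + (1 + 2*25) = -14 + (1 + 50) = -14 + 51 = 37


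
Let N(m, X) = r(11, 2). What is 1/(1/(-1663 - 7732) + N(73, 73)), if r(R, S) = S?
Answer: 9395/18789 ≈ 0.50003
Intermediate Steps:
N(m, X) = 2
1/(1/(-1663 - 7732) + N(73, 73)) = 1/(1/(-1663 - 7732) + 2) = 1/(1/(-9395) + 2) = 1/(-1/9395 + 2) = 1/(18789/9395) = 1*(9395/18789) = 9395/18789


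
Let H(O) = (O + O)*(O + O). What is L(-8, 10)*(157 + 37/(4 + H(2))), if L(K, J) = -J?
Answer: -3177/2 ≈ -1588.5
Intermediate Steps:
H(O) = 4*O² (H(O) = (2*O)*(2*O) = 4*O²)
L(-8, 10)*(157 + 37/(4 + H(2))) = (-1*10)*(157 + 37/(4 + 4*2²)) = -10*(157 + 37/(4 + 4*4)) = -10*(157 + 37/(4 + 16)) = -10*(157 + 37/20) = -10*3177/20 = -3177/2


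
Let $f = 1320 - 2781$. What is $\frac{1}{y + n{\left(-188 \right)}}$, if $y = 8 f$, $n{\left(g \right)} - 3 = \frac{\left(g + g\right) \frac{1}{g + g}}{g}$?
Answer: $- \frac{188}{2196781} \approx -8.558 \cdot 10^{-5}$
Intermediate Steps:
$f = -1461$ ($f = 1320 - 2781 = -1461$)
$n{\left(g \right)} = 3 + \frac{1}{g}$ ($n{\left(g \right)} = 3 + \frac{\left(g + g\right) \frac{1}{g + g}}{g} = 3 + \frac{2 g \frac{1}{2 g}}{g} = 3 + 1 \frac{1}{g} = 3 + \frac{1}{g}$)
$y = -11688$ ($y = 8 \left(-1461\right) = -11688$)
$\frac{1}{y + n{\left(-188 \right)}} = \frac{1}{-11688 + \left(3 + \frac{1}{-188}\right)} = \frac{1}{-11688 + \left(3 - \frac{1}{188}\right)} = \frac{1}{-11688 + \frac{563}{188}} = \frac{1}{- \frac{2196781}{188}} = - \frac{188}{2196781}$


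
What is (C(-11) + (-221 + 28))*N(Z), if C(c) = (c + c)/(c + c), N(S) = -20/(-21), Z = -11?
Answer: -1280/7 ≈ -182.86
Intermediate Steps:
N(S) = 20/21 (N(S) = -20*(-1/21) = 20/21)
C(c) = 1 (C(c) = (2*c)/((2*c)) = (2*c)*(1/(2*c)) = 1)
(C(-11) + (-221 + 28))*N(Z) = (1 + (-221 + 28))*(20/21) = (1 - 193)*(20/21) = -192*20/21 = -1280/7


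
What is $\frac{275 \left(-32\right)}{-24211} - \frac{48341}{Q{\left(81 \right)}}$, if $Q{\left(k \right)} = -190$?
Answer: $\frac{106550541}{418190} \approx 254.79$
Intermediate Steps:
$\frac{275 \left(-32\right)}{-24211} - \frac{48341}{Q{\left(81 \right)}} = \frac{275 \left(-32\right)}{-24211} - \frac{48341}{-190} = \left(-8800\right) \left(- \frac{1}{24211}\right) - - \frac{48341}{190} = \frac{800}{2201} + \frac{48341}{190} = \frac{106550541}{418190}$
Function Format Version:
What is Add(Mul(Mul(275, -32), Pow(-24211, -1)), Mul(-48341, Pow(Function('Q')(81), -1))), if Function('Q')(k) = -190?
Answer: Rational(106550541, 418190) ≈ 254.79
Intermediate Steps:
Add(Mul(Mul(275, -32), Pow(-24211, -1)), Mul(-48341, Pow(Function('Q')(81), -1))) = Add(Mul(Mul(275, -32), Pow(-24211, -1)), Mul(-48341, Pow(-190, -1))) = Add(Mul(-8800, Rational(-1, 24211)), Mul(-48341, Rational(-1, 190))) = Add(Rational(800, 2201), Rational(48341, 190)) = Rational(106550541, 418190)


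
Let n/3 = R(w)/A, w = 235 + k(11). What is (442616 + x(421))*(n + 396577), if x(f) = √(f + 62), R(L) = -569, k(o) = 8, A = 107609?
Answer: 18888749642866576/107609 + 42675252686*√483/107609 ≈ 1.7554e+11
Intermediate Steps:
w = 243 (w = 235 + 8 = 243)
n = -1707/107609 (n = 3*(-569/107609) = -1707/107609 ≈ -0.015863)
x(f) = √(62 + f)
(442616 + x(421))*(n + 396577) = (442616 + √(62 + 421))*(-1707/107609 + 396577) = (442616 + √483)*(42675252686/107609) = 18888749642866576/107609 + 42675252686*√483/107609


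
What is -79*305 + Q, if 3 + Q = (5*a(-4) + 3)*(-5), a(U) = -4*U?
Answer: -24513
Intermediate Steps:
Q = -418 (Q = -3 + (5*(-4*(-4)) + 3)*(-5) = -3 + (5*16 + 3)*(-5) = -3 + (80 + 3)*(-5) = -3 + 83*(-5) = -3 - 415 = -418)
-79*305 + Q = -79*305 - 418 = -24095 - 418 = -24513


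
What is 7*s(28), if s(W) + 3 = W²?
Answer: 5467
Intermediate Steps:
s(W) = -3 + W²
7*s(28) = 7*(-3 + 28²) = 7*(-3 + 784) = 7*781 = 5467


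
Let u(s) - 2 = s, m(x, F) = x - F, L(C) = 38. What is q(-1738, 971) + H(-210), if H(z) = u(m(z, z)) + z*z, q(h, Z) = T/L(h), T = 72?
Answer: 837974/19 ≈ 44104.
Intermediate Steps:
q(h, Z) = 36/19 (q(h, Z) = 72/38 = 72*(1/38) = 36/19)
u(s) = 2 + s
H(z) = 2 + z² (H(z) = (2 + (z - z)) + z*z = (2 + 0) + z² = 2 + z²)
q(-1738, 971) + H(-210) = 36/19 + (2 + (-210)²) = 36/19 + (2 + 44100) = 36/19 + 44102 = 837974/19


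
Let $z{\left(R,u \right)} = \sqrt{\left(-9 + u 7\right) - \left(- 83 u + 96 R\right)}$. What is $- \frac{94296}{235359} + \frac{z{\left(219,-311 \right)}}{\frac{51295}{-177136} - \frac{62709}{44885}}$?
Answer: $- \frac{31432}{78453} - \frac{23852248080 i \sqrt{5447}}{13410397499} \approx -0.40065 - 131.27 i$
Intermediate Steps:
$z{\left(R,u \right)} = \sqrt{-9 - 96 R + 90 u}$ ($z{\left(R,u \right)} = \sqrt{\left(-9 + 7 u\right) - \left(- 83 u + 96 R\right)} = \sqrt{-9 - 96 R + 90 u}$)
$- \frac{94296}{235359} + \frac{z{\left(219,-311 \right)}}{\frac{51295}{-177136} - \frac{62709}{44885}} = - \frac{94296}{235359} + \frac{\sqrt{-9 - 21024 + 90 \left(-311\right)}}{\frac{51295}{-177136} - \frac{62709}{44885}} = \left(-94296\right) \frac{1}{235359} + \frac{\sqrt{-9 - 21024 - 27990}}{51295 \left(- \frac{1}{177136}\right) - \frac{62709}{44885}} = - \frac{31432}{78453} + \frac{\sqrt{-49023}}{- \frac{51295}{177136} - \frac{62709}{44885}} = - \frac{31432}{78453} + \frac{3 i \sqrt{5447}}{- \frac{13410397499}{7950749360}} = - \frac{31432}{78453} + 3 i \sqrt{5447} \left(- \frac{7950749360}{13410397499}\right) = - \frac{31432}{78453} - \frac{23852248080 i \sqrt{5447}}{13410397499}$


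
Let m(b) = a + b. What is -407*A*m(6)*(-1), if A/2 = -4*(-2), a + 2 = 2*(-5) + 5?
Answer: -6512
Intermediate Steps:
a = -7 (a = -2 + (2*(-5) + 5) = -2 + (-10 + 5) = -2 - 5 = -7)
A = 16 (A = 2*(-4*(-2)) = 2*8 = 16)
m(b) = -7 + b
-407*A*m(6)*(-1) = -407*16*(-7 + 6)*(-1) = -407*16*(-1)*(-1) = -(-6512)*(-1) = -407*16 = -6512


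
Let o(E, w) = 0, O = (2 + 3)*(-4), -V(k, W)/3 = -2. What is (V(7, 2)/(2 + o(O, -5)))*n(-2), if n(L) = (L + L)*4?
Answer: -48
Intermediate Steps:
V(k, W) = 6 (V(k, W) = -3*(-2) = 6)
O = -20 (O = 5*(-4) = -20)
n(L) = 8*L (n(L) = (2*L)*4 = 8*L)
(V(7, 2)/(2 + o(O, -5)))*n(-2) = (6/(2 + 0))*(8*(-2)) = (6/2)*(-16) = (6*(½))*(-16) = 3*(-16) = -48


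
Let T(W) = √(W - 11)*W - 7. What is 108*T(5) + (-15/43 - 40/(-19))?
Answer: -616217/817 + 540*I*√6 ≈ -754.24 + 1322.7*I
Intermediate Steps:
T(W) = -7 + W*√(-11 + W) (T(W) = √(-11 + W)*W - 7 = W*√(-11 + W) - 7 = -7 + W*√(-11 + W))
108*T(5) + (-15/43 - 40/(-19)) = 108*(-7 + 5*√(-11 + 5)) + (-15/43 - 40/(-19)) = 108*(-7 + 5*√(-6)) + (-15*1/43 - 40*(-1/19)) = 108*(-7 + 5*(I*√6)) + (-15/43 + 40/19) = 108*(-7 + 5*I*√6) + 1435/817 = (-756 + 540*I*√6) + 1435/817 = -616217/817 + 540*I*√6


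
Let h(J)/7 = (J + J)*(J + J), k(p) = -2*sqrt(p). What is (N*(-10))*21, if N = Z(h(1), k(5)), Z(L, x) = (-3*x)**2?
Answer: -37800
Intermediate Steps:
h(J) = 28*J**2 (h(J) = 7*((J + J)*(J + J)) = 7*((2*J)*(2*J)) = 7*(4*J**2) = 28*J**2)
Z(L, x) = 9*x**2
N = 180 (N = 9*(-2*sqrt(5))**2 = 9*20 = 180)
(N*(-10))*21 = (180*(-10))*21 = -1800*21 = -37800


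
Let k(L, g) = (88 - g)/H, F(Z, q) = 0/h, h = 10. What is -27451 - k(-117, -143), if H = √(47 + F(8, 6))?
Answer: -27451 - 231*√47/47 ≈ -27485.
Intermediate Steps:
F(Z, q) = 0 (F(Z, q) = 0/10 = 0*(⅒) = 0)
H = √47 (H = √(47 + 0) = √47 ≈ 6.8557)
k(L, g) = √47*(88 - g)/47 (k(L, g) = (88 - g)/(√47) = (88 - g)*(√47/47) = √47*(88 - g)/47)
-27451 - k(-117, -143) = -27451 - √47*(88 - 1*(-143))/47 = -27451 - √47*(88 + 143)/47 = -27451 - √47*231/47 = -27451 - 231*√47/47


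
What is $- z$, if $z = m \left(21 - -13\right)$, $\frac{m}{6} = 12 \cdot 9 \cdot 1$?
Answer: $-22032$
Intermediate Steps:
$m = 648$ ($m = 6 \cdot 12 \cdot 9 \cdot 1 = 6 \cdot 108 \cdot 1 = 6 \cdot 108 = 648$)
$z = 22032$ ($z = 648 \left(21 - -13\right) = 648 \left(21 + 13\right) = 648 \cdot 34 = 22032$)
$- z = \left(-1\right) 22032 = -22032$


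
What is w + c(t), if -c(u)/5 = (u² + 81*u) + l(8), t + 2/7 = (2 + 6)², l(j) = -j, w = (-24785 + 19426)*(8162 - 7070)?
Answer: -289006402/49 ≈ -5.8981e+6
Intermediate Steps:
w = -5852028 (w = -5359*1092 = -5852028)
t = 446/7 (t = -2/7 + (2 + 6)² = -2/7 + 8² = -2/7 + 64 = 446/7 ≈ 63.714)
c(u) = 40 - 405*u - 5*u² (c(u) = -5*((u² + 81*u) - 1*8) = -5*((u² + 81*u) - 8) = -5*(-8 + u² + 81*u) = 40 - 405*u - 5*u²)
w + c(t) = -5852028 + (40 - 405*446/7 - 5*(446/7)²) = -5852028 + (40 - 180630/7 - 5*198916/49) = -5852028 + (40 - 180630/7 - 994580/49) = -5852028 - 2257030/49 = -289006402/49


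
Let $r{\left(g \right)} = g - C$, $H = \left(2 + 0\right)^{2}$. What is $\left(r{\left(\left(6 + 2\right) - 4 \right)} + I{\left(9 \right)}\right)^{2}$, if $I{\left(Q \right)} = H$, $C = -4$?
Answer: $144$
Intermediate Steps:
$H = 4$ ($H = 2^{2} = 4$)
$r{\left(g \right)} = 4 + g$ ($r{\left(g \right)} = g - -4 = g + 4 = 4 + g$)
$I{\left(Q \right)} = 4$
$\left(r{\left(\left(6 + 2\right) - 4 \right)} + I{\left(9 \right)}\right)^{2} = \left(\left(4 + \left(\left(6 + 2\right) - 4\right)\right) + 4\right)^{2} = \left(\left(4 + \left(8 - 4\right)\right) + 4\right)^{2} = \left(\left(4 + 4\right) + 4\right)^{2} = \left(8 + 4\right)^{2} = 12^{2} = 144$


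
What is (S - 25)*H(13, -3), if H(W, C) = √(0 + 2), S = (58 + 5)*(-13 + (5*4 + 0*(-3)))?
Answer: 416*√2 ≈ 588.31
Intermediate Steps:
S = 441 (S = 63*(-13 + (20 + 0)) = 63*(-13 + 20) = 63*7 = 441)
H(W, C) = √2
(S - 25)*H(13, -3) = (441 - 25)*√2 = 416*√2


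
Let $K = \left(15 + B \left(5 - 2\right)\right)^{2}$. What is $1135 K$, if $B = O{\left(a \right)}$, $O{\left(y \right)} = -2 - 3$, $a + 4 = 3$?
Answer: $0$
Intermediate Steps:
$a = -1$ ($a = -4 + 3 = -1$)
$O{\left(y \right)} = -5$
$B = -5$
$K = 0$ ($K = \left(15 - 5 \left(5 - 2\right)\right)^{2} = \left(15 - 15\right)^{2} = 0^{2} = 0$)
$1135 K = 1135 \cdot 0 = 0$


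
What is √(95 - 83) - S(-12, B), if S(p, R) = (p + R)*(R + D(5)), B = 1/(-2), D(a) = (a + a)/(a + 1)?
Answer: 175/12 + 2*√3 ≈ 18.047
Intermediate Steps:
D(a) = 2*a/(1 + a) (D(a) = (2*a)/(1 + a) = 2*a/(1 + a))
B = -½ ≈ -0.50000
S(p, R) = (5/3 + R)*(R + p) (S(p, R) = (p + R)*(R + 2*5/(1 + 5)) = (R + p)*(R + 2*5/6) = (R + p)*(R + 2*5*(⅙)) = (R + p)*(R + 5/3) = (R + p)*(5/3 + R) = (5/3 + R)*(R + p))
√(95 - 83) - S(-12, B) = √(95 - 83) - ((-½)² + (5/3)*(-½) + (5/3)*(-12) - ½*(-12)) = √12 - (¼ - ⅚ - 20 + 6) = 2*√3 - 1*(-175/12) = 2*√3 + 175/12 = 175/12 + 2*√3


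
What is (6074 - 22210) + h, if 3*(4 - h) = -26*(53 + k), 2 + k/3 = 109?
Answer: -38672/3 ≈ -12891.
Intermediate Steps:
k = 321 (k = -6 + 3*109 = -6 + 327 = 321)
h = 9736/3 (h = 4 - (-26)*(53 + 321)/3 = 4 - (-26)*374/3 = 4 - ⅓*(-9724) = 4 + 9724/3 = 9736/3 ≈ 3245.3)
(6074 - 22210) + h = (6074 - 22210) + 9736/3 = -16136 + 9736/3 = -38672/3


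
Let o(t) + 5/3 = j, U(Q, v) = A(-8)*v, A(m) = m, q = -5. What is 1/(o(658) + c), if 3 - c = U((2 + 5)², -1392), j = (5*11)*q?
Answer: -3/34229 ≈ -8.7645e-5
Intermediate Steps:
j = -275 (j = (5*11)*(-5) = 55*(-5) = -275)
U(Q, v) = -8*v
o(t) = -830/3 (o(t) = -5/3 - 275 = -830/3)
c = -11133 (c = 3 - (-8)*(-1392) = 3 - 1*11136 = 3 - 11136 = -11133)
1/(o(658) + c) = 1/(-830/3 - 11133) = 1/(-34229/3) = -3/34229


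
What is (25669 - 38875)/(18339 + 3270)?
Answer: -4402/7203 ≈ -0.61113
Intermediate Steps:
(25669 - 38875)/(18339 + 3270) = -13206/21609 = -13206*1/21609 = -4402/7203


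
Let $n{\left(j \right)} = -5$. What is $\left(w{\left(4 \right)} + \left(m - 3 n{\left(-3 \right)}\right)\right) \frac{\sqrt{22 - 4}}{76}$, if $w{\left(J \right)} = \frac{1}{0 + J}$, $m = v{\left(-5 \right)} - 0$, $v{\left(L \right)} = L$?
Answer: $\frac{123 \sqrt{2}}{304} \approx 0.5722$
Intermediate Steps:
$m = -5$ ($m = -5 - 0 = -5 + 0 = -5$)
$w{\left(J \right)} = \frac{1}{J}$
$\left(w{\left(4 \right)} + \left(m - 3 n{\left(-3 \right)}\right)\right) \frac{\sqrt{22 - 4}}{76} = \left(\frac{1}{4} - -10\right) \frac{\sqrt{22 - 4}}{76} = \left(\frac{1}{4} + \left(-5 + 15\right)\right) \sqrt{18} \cdot \frac{1}{76} = \left(\frac{1}{4} + 10\right) 3 \sqrt{2} \cdot \frac{1}{76} = \frac{41 \frac{3 \sqrt{2}}{76}}{4} = \frac{123 \sqrt{2}}{304}$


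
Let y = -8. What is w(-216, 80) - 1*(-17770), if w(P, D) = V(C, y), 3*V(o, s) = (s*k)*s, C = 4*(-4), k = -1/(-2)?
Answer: 53342/3 ≈ 17781.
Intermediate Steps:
k = 1/2 (k = -1*(-1/2) = 1/2 ≈ 0.50000)
C = -16
V(o, s) = s**2/6 (V(o, s) = ((s*(1/2))*s)/3 = ((s/2)*s)/3 = (s**2/2)/3 = s**2/6)
w(P, D) = 32/3 (w(P, D) = (1/6)*(-8)**2 = (1/6)*64 = 32/3)
w(-216, 80) - 1*(-17770) = 32/3 - 1*(-17770) = 32/3 + 17770 = 53342/3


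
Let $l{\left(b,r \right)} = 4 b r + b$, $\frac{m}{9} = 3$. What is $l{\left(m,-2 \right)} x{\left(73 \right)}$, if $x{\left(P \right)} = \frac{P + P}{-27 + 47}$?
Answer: $- \frac{13797}{10} \approx -1379.7$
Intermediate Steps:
$m = 27$ ($m = 9 \cdot 3 = 27$)
$l{\left(b,r \right)} = b + 4 b r$ ($l{\left(b,r \right)} = 4 b r + b = b + 4 b r$)
$x{\left(P \right)} = \frac{P}{10}$ ($x{\left(P \right)} = \frac{2 P}{20} = 2 P \frac{1}{20} = \frac{P}{10}$)
$l{\left(m,-2 \right)} x{\left(73 \right)} = 27 \left(1 + 4 \left(-2\right)\right) \frac{1}{10} \cdot 73 = 27 \left(1 - 8\right) \frac{73}{10} = 27 \left(-7\right) \frac{73}{10} = \left(-189\right) \frac{73}{10} = - \frac{13797}{10}$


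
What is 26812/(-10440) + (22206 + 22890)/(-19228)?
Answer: -61646461/12546270 ≈ -4.9135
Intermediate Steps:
26812/(-10440) + (22206 + 22890)/(-19228) = 26812*(-1/10440) + 45096*(-1/19228) = -6703/2610 - 11274/4807 = -61646461/12546270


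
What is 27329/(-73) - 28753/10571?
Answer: -290993828/771683 ≈ -377.09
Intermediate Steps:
27329/(-73) - 28753/10571 = 27329*(-1/73) - 28753*1/10571 = -27329/73 - 28753/10571 = -290993828/771683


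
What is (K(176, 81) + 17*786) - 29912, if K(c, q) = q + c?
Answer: -16293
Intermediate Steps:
K(c, q) = c + q
(K(176, 81) + 17*786) - 29912 = ((176 + 81) + 17*786) - 29912 = (257 + 13362) - 29912 = 13619 - 29912 = -16293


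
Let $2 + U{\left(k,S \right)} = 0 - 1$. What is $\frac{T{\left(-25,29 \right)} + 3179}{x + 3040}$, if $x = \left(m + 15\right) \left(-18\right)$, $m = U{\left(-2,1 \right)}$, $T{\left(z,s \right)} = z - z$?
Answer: $\frac{3179}{2824} \approx 1.1257$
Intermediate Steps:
$T{\left(z,s \right)} = 0$
$U{\left(k,S \right)} = -3$ ($U{\left(k,S \right)} = -2 + \left(0 - 1\right) = -2 - 1 = -3$)
$m = -3$
$x = -216$ ($x = \left(-3 + 15\right) \left(-18\right) = 12 \left(-18\right) = -216$)
$\frac{T{\left(-25,29 \right)} + 3179}{x + 3040} = \frac{0 + 3179}{-216 + 3040} = \frac{3179}{2824}$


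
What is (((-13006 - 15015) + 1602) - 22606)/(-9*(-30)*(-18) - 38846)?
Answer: 49025/43706 ≈ 1.1217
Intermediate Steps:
(((-13006 - 15015) + 1602) - 22606)/(-9*(-30)*(-18) - 38846) = ((-28021 + 1602) - 22606)/(270*(-18) - 38846) = (-26419 - 22606)/(-4860 - 38846) = -49025/(-43706) = -49025*(-1/43706) = 49025/43706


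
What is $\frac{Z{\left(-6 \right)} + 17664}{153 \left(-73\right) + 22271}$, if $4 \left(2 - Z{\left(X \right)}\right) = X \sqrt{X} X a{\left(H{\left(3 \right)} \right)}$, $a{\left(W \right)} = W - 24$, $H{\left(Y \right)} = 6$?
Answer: $\frac{8833}{5551} + \frac{81 i \sqrt{6}}{5551} \approx 1.5912 + 0.035743 i$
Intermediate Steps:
$a{\left(W \right)} = -24 + W$ ($a{\left(W \right)} = W - 24 = -24 + W$)
$Z{\left(X \right)} = 2 + \frac{9 X^{\frac{5}{2}}}{2}$ ($Z{\left(X \right)} = 2 - \frac{X \sqrt{X} X \left(-24 + 6\right)}{4} = 2 - \frac{X^{\frac{3}{2}} X \left(-18\right)}{4} = 2 - \frac{X^{\frac{5}{2}} \left(-18\right)}{4} = 2 - \frac{\left(-18\right) X^{\frac{5}{2}}}{4} = 2 + \frac{9 X^{\frac{5}{2}}}{2}$)
$\frac{Z{\left(-6 \right)} + 17664}{153 \left(-73\right) + 22271} = \frac{\left(2 + \frac{9 \left(-6\right)^{\frac{5}{2}}}{2}\right) + 17664}{153 \left(-73\right) + 22271} = \frac{\left(2 + \frac{9 \cdot 36 i \sqrt{6}}{2}\right) + 17664}{-11169 + 22271} = \frac{\left(2 + 162 i \sqrt{6}\right) + 17664}{11102} = \left(17666 + 162 i \sqrt{6}\right) \frac{1}{11102} = \frac{8833}{5551} + \frac{81 i \sqrt{6}}{5551}$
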